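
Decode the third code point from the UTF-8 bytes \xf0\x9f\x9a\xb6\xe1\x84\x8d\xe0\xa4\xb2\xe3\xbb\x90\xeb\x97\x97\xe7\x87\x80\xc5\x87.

Offset 0: leading byte 0xF0 = 11110000 → 4-byte char #1 = F0 9F 9A B6.
Offset 4: leading byte 0xE1 = 11100001 → 3-byte char #2 = E1 84 8D.
Offset 7: leading byte 0xE0 = 11100000 → 3-byte char #3 = E0 A4 B2.
Leading byte 0xE0 = 11100000 matches 1110xxxx → 3-byte sequence.
Byte 1: 0xE0 = 11100000, payload 0000 (4 bits).
Byte 2: 0xA4 = 10100100 (10xxxxxx ✓), payload 100100.
Byte 3: 0xB2 = 10110010 (10xxxxxx ✓), payload 110010.
Concatenate: 0000100100110010 = 0x932 (16 bits → U+0932).

U+0932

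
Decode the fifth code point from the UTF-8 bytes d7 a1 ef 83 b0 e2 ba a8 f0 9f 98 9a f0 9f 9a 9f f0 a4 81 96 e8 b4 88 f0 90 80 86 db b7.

Offset 0: leading byte 0xD7 = 11010111 → 2-byte char #1 = D7 A1.
Offset 2: leading byte 0xEF = 11101111 → 3-byte char #2 = EF 83 B0.
Offset 5: leading byte 0xE2 = 11100010 → 3-byte char #3 = E2 BA A8.
Offset 8: leading byte 0xF0 = 11110000 → 4-byte char #4 = F0 9F 98 9A.
Offset 12: leading byte 0xF0 = 11110000 → 4-byte char #5 = F0 9F 9A 9F.
Leading byte 0xF0 = 11110000 matches 11110xxx → 4-byte sequence.
Byte 1: 0xF0 = 11110000, payload 000 (3 bits).
Byte 2: 0x9F = 10011111 (10xxxxxx ✓), payload 011111.
Byte 3: 0x9A = 10011010 (10xxxxxx ✓), payload 011010.
Byte 4: 0x9F = 10011111 (10xxxxxx ✓), payload 011111.
Concatenate: 000011111011010011111 = 0x1F69F (21 bits → U+1F69F).

U+1F69F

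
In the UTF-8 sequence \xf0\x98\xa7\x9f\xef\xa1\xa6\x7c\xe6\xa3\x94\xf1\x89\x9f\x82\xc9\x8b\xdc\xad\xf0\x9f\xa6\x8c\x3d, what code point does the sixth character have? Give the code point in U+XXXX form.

U+024B

Offset 0: leading byte 0xF0 = 11110000 → 4-byte char #1 = F0 98 A7 9F.
Offset 4: leading byte 0xEF = 11101111 → 3-byte char #2 = EF A1 A6.
Offset 7: leading byte 0x7C = 01111100 → 1-byte char #3 = 7C.
Offset 8: leading byte 0xE6 = 11100110 → 3-byte char #4 = E6 A3 94.
Offset 11: leading byte 0xF1 = 11110001 → 4-byte char #5 = F1 89 9F 82.
Offset 15: leading byte 0xC9 = 11001001 → 2-byte char #6 = C9 8B.
Leading byte 0xC9 = 11001001 matches 110xxxxx → 2-byte sequence.
Byte 1: 0xC9 = 11001001, payload 01001 (5 bits).
Byte 2: 0x8B = 10001011 (10xxxxxx ✓), payload 001011.
Concatenate: 01001001011 = 0x24B (11 bits → U+024B).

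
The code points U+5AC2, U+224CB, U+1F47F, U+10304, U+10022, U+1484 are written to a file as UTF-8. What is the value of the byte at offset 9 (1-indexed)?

1-indexed offset 9 is 0-indexed offset 8.
U+5AC2 → 3-byte form E5 AB 82 at offsets 0–2.
U+224CB → 4-byte form F0 A2 93 8B at offsets 3–6.
U+1F47F → 4-byte form F0 9F 91 BF at offsets 7–10.
Offset 8 falls in char 3's range; it's byte 2 of F0 9F 91 BF = 0x9F.

0x9F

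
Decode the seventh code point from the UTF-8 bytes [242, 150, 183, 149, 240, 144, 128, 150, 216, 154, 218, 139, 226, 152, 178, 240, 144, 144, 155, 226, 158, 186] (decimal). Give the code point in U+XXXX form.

Offset 0: leading byte 0xF2 = 11110010 → 4-byte char #1 = F2 96 B7 95.
Offset 4: leading byte 0xF0 = 11110000 → 4-byte char #2 = F0 90 80 96.
Offset 8: leading byte 0xD8 = 11011000 → 2-byte char #3 = D8 9A.
Offset 10: leading byte 0xDA = 11011010 → 2-byte char #4 = DA 8B.
Offset 12: leading byte 0xE2 = 11100010 → 3-byte char #5 = E2 98 B2.
Offset 15: leading byte 0xF0 = 11110000 → 4-byte char #6 = F0 90 90 9B.
Offset 19: leading byte 0xE2 = 11100010 → 3-byte char #7 = E2 9E BA.
Leading byte 0xE2 = 11100010 matches 1110xxxx → 3-byte sequence.
Byte 1: 0xE2 = 11100010, payload 0010 (4 bits).
Byte 2: 0x9E = 10011110 (10xxxxxx ✓), payload 011110.
Byte 3: 0xBA = 10111010 (10xxxxxx ✓), payload 111010.
Concatenate: 0010011110111010 = 0x27BA (16 bits → U+27BA).

U+27BA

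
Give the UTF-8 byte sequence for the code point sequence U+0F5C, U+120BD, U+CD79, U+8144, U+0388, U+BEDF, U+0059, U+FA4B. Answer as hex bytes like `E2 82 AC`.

U+0F5C: 3-byte form → E0 BD 9C.
U+120BD: 4-byte form → F0 92 82 BD.
U+CD79: 3-byte form → EC B5 B9.
U+8144: 3-byte form → E8 85 84.
U+0388: 2-byte form → CE 88.
U+BEDF: 3-byte form → EB BB 9F.
U+0059: 1-byte form → 59.
U+FA4B: 3-byte form → EF A9 8B.
Concatenated (22 bytes): E0 BD 9C F0 92 82 BD EC B5 B9 E8 85 84 CE 88 EB BB 9F 59 EF A9 8B.

E0 BD 9C F0 92 82 BD EC B5 B9 E8 85 84 CE 88 EB BB 9F 59 EF A9 8B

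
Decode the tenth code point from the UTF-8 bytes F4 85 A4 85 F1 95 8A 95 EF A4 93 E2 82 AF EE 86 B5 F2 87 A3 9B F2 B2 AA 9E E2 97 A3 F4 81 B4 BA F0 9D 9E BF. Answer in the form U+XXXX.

U+1D7BF

Offset 0: leading byte 0xF4 = 11110100 → 4-byte char #1 = F4 85 A4 85.
Offset 4: leading byte 0xF1 = 11110001 → 4-byte char #2 = F1 95 8A 95.
Offset 8: leading byte 0xEF = 11101111 → 3-byte char #3 = EF A4 93.
Offset 11: leading byte 0xE2 = 11100010 → 3-byte char #4 = E2 82 AF.
Offset 14: leading byte 0xEE = 11101110 → 3-byte char #5 = EE 86 B5.
Offset 17: leading byte 0xF2 = 11110010 → 4-byte char #6 = F2 87 A3 9B.
Offset 21: leading byte 0xF2 = 11110010 → 4-byte char #7 = F2 B2 AA 9E.
Offset 25: leading byte 0xE2 = 11100010 → 3-byte char #8 = E2 97 A3.
Offset 28: leading byte 0xF4 = 11110100 → 4-byte char #9 = F4 81 B4 BA.
Offset 32: leading byte 0xF0 = 11110000 → 4-byte char #10 = F0 9D 9E BF.
Leading byte 0xF0 = 11110000 matches 11110xxx → 4-byte sequence.
Byte 1: 0xF0 = 11110000, payload 000 (3 bits).
Byte 2: 0x9D = 10011101 (10xxxxxx ✓), payload 011101.
Byte 3: 0x9E = 10011110 (10xxxxxx ✓), payload 011110.
Byte 4: 0xBF = 10111111 (10xxxxxx ✓), payload 111111.
Concatenate: 000011101011110111111 = 0x1D7BF (21 bits → U+1D7BF).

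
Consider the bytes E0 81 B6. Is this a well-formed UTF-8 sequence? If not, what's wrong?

Leading byte 0xE0 = 11100000 → 3-byte form.
Continuation bytes all match 10xxxxxx. Payload decodes to 0x76.
But 0x76 < 0x800, the minimum for a 3-byte sequence — this is an overlong encoding.

invalid (overlong encoding)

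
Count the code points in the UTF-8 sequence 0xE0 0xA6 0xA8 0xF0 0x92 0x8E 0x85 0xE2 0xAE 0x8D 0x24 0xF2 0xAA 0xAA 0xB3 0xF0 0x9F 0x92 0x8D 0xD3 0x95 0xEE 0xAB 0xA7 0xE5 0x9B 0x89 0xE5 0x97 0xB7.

Byte at offset 0: 0xE0 = 11100000 → 3-byte char (#1). Advance 3.
Byte at offset 3: 0xF0 = 11110000 → 4-byte char (#2). Advance 4.
Byte at offset 7: 0xE2 = 11100010 → 3-byte char (#3). Advance 3.
Byte at offset 10: 0x24 = 00100100 → 1-byte char (#4). Advance 1.
Byte at offset 11: 0xF2 = 11110010 → 4-byte char (#5). Advance 4.
Byte at offset 15: 0xF0 = 11110000 → 4-byte char (#6). Advance 4.
Byte at offset 19: 0xD3 = 11010011 → 2-byte char (#7). Advance 2.
Byte at offset 21: 0xEE = 11101110 → 3-byte char (#8). Advance 3.
Byte at offset 24: 0xE5 = 11100101 → 3-byte char (#9). Advance 3.
Byte at offset 27: 0xE5 = 11100101 → 3-byte char (#10). Advance 3.
Reached end at offset 30 after 10 code points.

10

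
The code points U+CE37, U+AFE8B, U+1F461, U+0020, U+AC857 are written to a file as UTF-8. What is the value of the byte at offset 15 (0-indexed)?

0x97

U+CE37 → 3-byte form EC B8 B7 at offsets 0–2.
U+AFE8B → 4-byte form F2 AF BA 8B at offsets 3–6.
U+1F461 → 4-byte form F0 9F 91 A1 at offsets 7–10.
U+0020 → 1-byte form 20 at offsets 11–11.
U+AC857 → 4-byte form F2 AC A1 97 at offsets 12–15.
Offset 15 falls in char 5's range; it's byte 4 of F2 AC A1 97 = 0x97.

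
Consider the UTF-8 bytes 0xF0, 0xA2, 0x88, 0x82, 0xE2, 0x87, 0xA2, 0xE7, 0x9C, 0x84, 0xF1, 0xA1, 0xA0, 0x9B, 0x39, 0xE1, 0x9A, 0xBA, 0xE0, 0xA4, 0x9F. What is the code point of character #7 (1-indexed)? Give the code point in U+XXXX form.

Offset 0: leading byte 0xF0 = 11110000 → 4-byte char #1 = F0 A2 88 82.
Offset 4: leading byte 0xE2 = 11100010 → 3-byte char #2 = E2 87 A2.
Offset 7: leading byte 0xE7 = 11100111 → 3-byte char #3 = E7 9C 84.
Offset 10: leading byte 0xF1 = 11110001 → 4-byte char #4 = F1 A1 A0 9B.
Offset 14: leading byte 0x39 = 00111001 → 1-byte char #5 = 39.
Offset 15: leading byte 0xE1 = 11100001 → 3-byte char #6 = E1 9A BA.
Offset 18: leading byte 0xE0 = 11100000 → 3-byte char #7 = E0 A4 9F.
Leading byte 0xE0 = 11100000 matches 1110xxxx → 3-byte sequence.
Byte 1: 0xE0 = 11100000, payload 0000 (4 bits).
Byte 2: 0xA4 = 10100100 (10xxxxxx ✓), payload 100100.
Byte 3: 0x9F = 10011111 (10xxxxxx ✓), payload 011111.
Concatenate: 0000100100011111 = 0x91F (16 bits → U+091F).

U+091F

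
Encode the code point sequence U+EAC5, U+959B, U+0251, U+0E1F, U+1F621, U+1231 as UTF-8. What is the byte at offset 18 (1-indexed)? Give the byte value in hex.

0xB1

1-indexed offset 18 is 0-indexed offset 17.
U+EAC5 → 3-byte form EE AB 85 at offsets 0–2.
U+959B → 3-byte form E9 96 9B at offsets 3–5.
U+0251 → 2-byte form C9 91 at offsets 6–7.
U+0E1F → 3-byte form E0 B8 9F at offsets 8–10.
U+1F621 → 4-byte form F0 9F 98 A1 at offsets 11–14.
U+1231 → 3-byte form E1 88 B1 at offsets 15–17.
Offset 17 falls in char 6's range; it's byte 3 of E1 88 B1 = 0xB1.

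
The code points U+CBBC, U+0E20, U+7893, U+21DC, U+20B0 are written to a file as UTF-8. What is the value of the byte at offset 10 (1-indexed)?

0xE2

1-indexed offset 10 is 0-indexed offset 9.
U+CBBC → 3-byte form EC AE BC at offsets 0–2.
U+0E20 → 3-byte form E0 B8 A0 at offsets 3–5.
U+7893 → 3-byte form E7 A2 93 at offsets 6–8.
U+21DC → 3-byte form E2 87 9C at offsets 9–11.
Offset 9 falls in char 4's range; it's byte 1 of E2 87 9C = 0xE2.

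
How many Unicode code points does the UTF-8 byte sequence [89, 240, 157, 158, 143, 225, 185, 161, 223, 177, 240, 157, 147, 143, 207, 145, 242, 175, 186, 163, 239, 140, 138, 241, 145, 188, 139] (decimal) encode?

9

Byte at offset 0: 0x59 = 01011001 → 1-byte char (#1). Advance 1.
Byte at offset 1: 0xF0 = 11110000 → 4-byte char (#2). Advance 4.
Byte at offset 5: 0xE1 = 11100001 → 3-byte char (#3). Advance 3.
Byte at offset 8: 0xDF = 11011111 → 2-byte char (#4). Advance 2.
Byte at offset 10: 0xF0 = 11110000 → 4-byte char (#5). Advance 4.
Byte at offset 14: 0xCF = 11001111 → 2-byte char (#6). Advance 2.
Byte at offset 16: 0xF2 = 11110010 → 4-byte char (#7). Advance 4.
Byte at offset 20: 0xEF = 11101111 → 3-byte char (#8). Advance 3.
Byte at offset 23: 0xF1 = 11110001 → 4-byte char (#9). Advance 4.
Reached end at offset 27 after 9 code points.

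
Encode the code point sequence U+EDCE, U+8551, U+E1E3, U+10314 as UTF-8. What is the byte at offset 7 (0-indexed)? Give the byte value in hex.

0x87

U+EDCE → 3-byte form EE B7 8E at offsets 0–2.
U+8551 → 3-byte form E8 95 91 at offsets 3–5.
U+E1E3 → 3-byte form EE 87 A3 at offsets 6–8.
Offset 7 falls in char 3's range; it's byte 2 of EE 87 A3 = 0x87.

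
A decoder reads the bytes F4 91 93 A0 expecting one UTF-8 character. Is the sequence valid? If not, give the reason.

invalid (encodes a value above U+10FFFF)

Leading byte 0xF4 = 11110100 → 4-byte form.
Payload = 0x1114E0, which exceeds U+10FFFF, the maximum Unicode code point. (Leading bytes F5–FF, or F4 followed by ≥ 0x90, are invalid.)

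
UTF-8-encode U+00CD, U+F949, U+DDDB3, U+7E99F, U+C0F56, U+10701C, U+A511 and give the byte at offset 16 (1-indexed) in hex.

1-indexed offset 16 is 0-indexed offset 15.
U+00CD → 2-byte form C3 8D at offsets 0–1.
U+F949 → 3-byte form EF A5 89 at offsets 2–4.
U+DDDB3 → 4-byte form F3 9D B6 B3 at offsets 5–8.
U+7E99F → 4-byte form F1 BE A6 9F at offsets 9–12.
U+C0F56 → 4-byte form F3 80 BD 96 at offsets 13–16.
Offset 15 falls in char 5's range; it's byte 3 of F3 80 BD 96 = 0xBD.

0xBD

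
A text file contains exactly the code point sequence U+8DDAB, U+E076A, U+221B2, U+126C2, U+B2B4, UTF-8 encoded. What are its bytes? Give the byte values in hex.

F2 8D B6 AB F3 A0 9D AA F0 A2 86 B2 F0 92 9B 82 EB 8A B4

U+8DDAB: 4-byte form → F2 8D B6 AB.
U+E076A: 4-byte form → F3 A0 9D AA.
U+221B2: 4-byte form → F0 A2 86 B2.
U+126C2: 4-byte form → F0 92 9B 82.
U+B2B4: 3-byte form → EB 8A B4.
Concatenated (19 bytes): F2 8D B6 AB F3 A0 9D AA F0 A2 86 B2 F0 92 9B 82 EB 8A B4.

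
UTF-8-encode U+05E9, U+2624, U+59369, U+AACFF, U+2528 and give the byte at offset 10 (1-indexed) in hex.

0xF2

1-indexed offset 10 is 0-indexed offset 9.
U+05E9 → 2-byte form D7 A9 at offsets 0–1.
U+2624 → 3-byte form E2 98 A4 at offsets 2–4.
U+59369 → 4-byte form F1 99 8D A9 at offsets 5–8.
U+AACFF → 4-byte form F2 AA B3 BF at offsets 9–12.
Offset 9 falls in char 4's range; it's byte 1 of F2 AA B3 BF = 0xF2.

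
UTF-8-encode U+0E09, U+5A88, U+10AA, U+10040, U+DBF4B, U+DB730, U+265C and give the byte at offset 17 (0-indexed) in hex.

0xF3

U+0E09 → 3-byte form E0 B8 89 at offsets 0–2.
U+5A88 → 3-byte form E5 AA 88 at offsets 3–5.
U+10AA → 3-byte form E1 82 AA at offsets 6–8.
U+10040 → 4-byte form F0 90 81 80 at offsets 9–12.
U+DBF4B → 4-byte form F3 9B BD 8B at offsets 13–16.
U+DB730 → 4-byte form F3 9B 9C B0 at offsets 17–20.
Offset 17 falls in char 6's range; it's byte 1 of F3 9B 9C B0 = 0xF3.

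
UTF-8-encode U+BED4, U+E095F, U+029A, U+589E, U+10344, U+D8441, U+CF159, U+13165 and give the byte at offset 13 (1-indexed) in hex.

0xF0

1-indexed offset 13 is 0-indexed offset 12.
U+BED4 → 3-byte form EB BB 94 at offsets 0–2.
U+E095F → 4-byte form F3 A0 A5 9F at offsets 3–6.
U+029A → 2-byte form CA 9A at offsets 7–8.
U+589E → 3-byte form E5 A2 9E at offsets 9–11.
U+10344 → 4-byte form F0 90 8D 84 at offsets 12–15.
Offset 12 falls in char 5's range; it's byte 1 of F0 90 8D 84 = 0xF0.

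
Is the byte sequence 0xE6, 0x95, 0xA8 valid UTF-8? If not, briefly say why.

Leading byte 0xE6 = 11100110 → 3-byte form.
Continuation bytes 0x95=10010101, 0xA8=10101000 all match 10xxxxxx.
Decoded value 0x6568 is ≥ 0x800 (shortest form) and not a surrogate.

valid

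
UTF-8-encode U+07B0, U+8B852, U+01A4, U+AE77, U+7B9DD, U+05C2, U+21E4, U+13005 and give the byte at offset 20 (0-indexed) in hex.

U+07B0 → 2-byte form DE B0 at offsets 0–1.
U+8B852 → 4-byte form F2 8B A1 92 at offsets 2–5.
U+01A4 → 2-byte form C6 A4 at offsets 6–7.
U+AE77 → 3-byte form EA B9 B7 at offsets 8–10.
U+7B9DD → 4-byte form F1 BB A7 9D at offsets 11–14.
U+05C2 → 2-byte form D7 82 at offsets 15–16.
U+21E4 → 3-byte form E2 87 A4 at offsets 17–19.
U+13005 → 4-byte form F0 93 80 85 at offsets 20–23.
Offset 20 falls in char 8's range; it's byte 1 of F0 93 80 85 = 0xF0.

0xF0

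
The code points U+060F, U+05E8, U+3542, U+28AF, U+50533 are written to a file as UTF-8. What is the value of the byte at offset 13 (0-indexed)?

U+060F → 2-byte form D8 8F at offsets 0–1.
U+05E8 → 2-byte form D7 A8 at offsets 2–3.
U+3542 → 3-byte form E3 95 82 at offsets 4–6.
U+28AF → 3-byte form E2 A2 AF at offsets 7–9.
U+50533 → 4-byte form F1 90 94 B3 at offsets 10–13.
Offset 13 falls in char 5's range; it's byte 4 of F1 90 94 B3 = 0xB3.

0xB3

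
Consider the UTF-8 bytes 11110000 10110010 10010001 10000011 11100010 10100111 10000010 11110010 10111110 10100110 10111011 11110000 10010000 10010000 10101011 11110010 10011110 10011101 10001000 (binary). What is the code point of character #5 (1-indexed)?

U+9E748

Offset 0: leading byte 0xF0 = 11110000 → 4-byte char #1 = F0 B2 91 83.
Offset 4: leading byte 0xE2 = 11100010 → 3-byte char #2 = E2 A7 82.
Offset 7: leading byte 0xF2 = 11110010 → 4-byte char #3 = F2 BE A6 BB.
Offset 11: leading byte 0xF0 = 11110000 → 4-byte char #4 = F0 90 90 AB.
Offset 15: leading byte 0xF2 = 11110010 → 4-byte char #5 = F2 9E 9D 88.
Leading byte 0xF2 = 11110010 matches 11110xxx → 4-byte sequence.
Byte 1: 0xF2 = 11110010, payload 010 (3 bits).
Byte 2: 0x9E = 10011110 (10xxxxxx ✓), payload 011110.
Byte 3: 0x9D = 10011101 (10xxxxxx ✓), payload 011101.
Byte 4: 0x88 = 10001000 (10xxxxxx ✓), payload 001000.
Concatenate: 010011110011101001000 = 0x9E748 (21 bits → U+9E748).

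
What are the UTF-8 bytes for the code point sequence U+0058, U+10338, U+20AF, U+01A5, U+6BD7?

U+0058: 1-byte form → 58.
U+10338: 4-byte form → F0 90 8C B8.
U+20AF: 3-byte form → E2 82 AF.
U+01A5: 2-byte form → C6 A5.
U+6BD7: 3-byte form → E6 AF 97.
Concatenated (13 bytes): 58 F0 90 8C B8 E2 82 AF C6 A5 E6 AF 97.

58 F0 90 8C B8 E2 82 AF C6 A5 E6 AF 97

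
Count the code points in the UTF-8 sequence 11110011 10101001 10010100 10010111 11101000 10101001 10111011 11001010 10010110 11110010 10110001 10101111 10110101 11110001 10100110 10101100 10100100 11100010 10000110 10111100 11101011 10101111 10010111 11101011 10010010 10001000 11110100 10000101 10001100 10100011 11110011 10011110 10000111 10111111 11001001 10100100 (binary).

Byte at offset 0: 0xF3 = 11110011 → 4-byte char (#1). Advance 4.
Byte at offset 4: 0xE8 = 11101000 → 3-byte char (#2). Advance 3.
Byte at offset 7: 0xCA = 11001010 → 2-byte char (#3). Advance 2.
Byte at offset 9: 0xF2 = 11110010 → 4-byte char (#4). Advance 4.
Byte at offset 13: 0xF1 = 11110001 → 4-byte char (#5). Advance 4.
Byte at offset 17: 0xE2 = 11100010 → 3-byte char (#6). Advance 3.
Byte at offset 20: 0xEB = 11101011 → 3-byte char (#7). Advance 3.
Byte at offset 23: 0xEB = 11101011 → 3-byte char (#8). Advance 3.
Byte at offset 26: 0xF4 = 11110100 → 4-byte char (#9). Advance 4.
Byte at offset 30: 0xF3 = 11110011 → 4-byte char (#10). Advance 4.
Byte at offset 34: 0xC9 = 11001001 → 2-byte char (#11). Advance 2.
Reached end at offset 36 after 11 code points.

11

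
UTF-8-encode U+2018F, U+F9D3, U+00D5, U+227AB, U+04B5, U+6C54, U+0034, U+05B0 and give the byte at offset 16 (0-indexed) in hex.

U+2018F → 4-byte form F0 A0 86 8F at offsets 0–3.
U+F9D3 → 3-byte form EF A7 93 at offsets 4–6.
U+00D5 → 2-byte form C3 95 at offsets 7–8.
U+227AB → 4-byte form F0 A2 9E AB at offsets 9–12.
U+04B5 → 2-byte form D2 B5 at offsets 13–14.
U+6C54 → 3-byte form E6 B1 94 at offsets 15–17.
Offset 16 falls in char 6's range; it's byte 2 of E6 B1 94 = 0xB1.

0xB1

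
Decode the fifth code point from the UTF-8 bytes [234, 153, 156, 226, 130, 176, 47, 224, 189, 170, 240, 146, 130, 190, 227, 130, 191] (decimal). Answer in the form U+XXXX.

U+120BE

Offset 0: leading byte 0xEA = 11101010 → 3-byte char #1 = EA 99 9C.
Offset 3: leading byte 0xE2 = 11100010 → 3-byte char #2 = E2 82 B0.
Offset 6: leading byte 0x2F = 00101111 → 1-byte char #3 = 2F.
Offset 7: leading byte 0xE0 = 11100000 → 3-byte char #4 = E0 BD AA.
Offset 10: leading byte 0xF0 = 11110000 → 4-byte char #5 = F0 92 82 BE.
Leading byte 0xF0 = 11110000 matches 11110xxx → 4-byte sequence.
Byte 1: 0xF0 = 11110000, payload 000 (3 bits).
Byte 2: 0x92 = 10010010 (10xxxxxx ✓), payload 010010.
Byte 3: 0x82 = 10000010 (10xxxxxx ✓), payload 000010.
Byte 4: 0xBE = 10111110 (10xxxxxx ✓), payload 111110.
Concatenate: 000010010000010111110 = 0x120BE (21 bits → U+120BE).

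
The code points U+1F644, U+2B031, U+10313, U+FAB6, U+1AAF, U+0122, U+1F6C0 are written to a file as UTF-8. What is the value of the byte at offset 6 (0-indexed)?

0x80

U+1F644 → 4-byte form F0 9F 99 84 at offsets 0–3.
U+2B031 → 4-byte form F0 AB 80 B1 at offsets 4–7.
Offset 6 falls in char 2's range; it's byte 3 of F0 AB 80 B1 = 0x80.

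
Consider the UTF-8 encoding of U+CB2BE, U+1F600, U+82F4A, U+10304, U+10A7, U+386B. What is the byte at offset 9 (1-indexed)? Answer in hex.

0xF2

1-indexed offset 9 is 0-indexed offset 8.
U+CB2BE → 4-byte form F3 8B 8A BE at offsets 0–3.
U+1F600 → 4-byte form F0 9F 98 80 at offsets 4–7.
U+82F4A → 4-byte form F2 82 BD 8A at offsets 8–11.
Offset 8 falls in char 3's range; it's byte 1 of F2 82 BD 8A = 0xF2.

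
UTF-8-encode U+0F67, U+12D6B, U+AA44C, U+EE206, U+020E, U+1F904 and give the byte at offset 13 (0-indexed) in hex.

0x88

U+0F67 → 3-byte form E0 BD A7 at offsets 0–2.
U+12D6B → 4-byte form F0 92 B5 AB at offsets 3–6.
U+AA44C → 4-byte form F2 AA 91 8C at offsets 7–10.
U+EE206 → 4-byte form F3 AE 88 86 at offsets 11–14.
Offset 13 falls in char 4's range; it's byte 3 of F3 AE 88 86 = 0x88.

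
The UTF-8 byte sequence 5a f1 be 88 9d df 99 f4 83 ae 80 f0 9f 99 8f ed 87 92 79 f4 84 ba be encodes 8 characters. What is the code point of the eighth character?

U+104EBE

Offset 0: leading byte 0x5A = 01011010 → 1-byte char #1 = 5A.
Offset 1: leading byte 0xF1 = 11110001 → 4-byte char #2 = F1 BE 88 9D.
Offset 5: leading byte 0xDF = 11011111 → 2-byte char #3 = DF 99.
Offset 7: leading byte 0xF4 = 11110100 → 4-byte char #4 = F4 83 AE 80.
Offset 11: leading byte 0xF0 = 11110000 → 4-byte char #5 = F0 9F 99 8F.
Offset 15: leading byte 0xED = 11101101 → 3-byte char #6 = ED 87 92.
Offset 18: leading byte 0x79 = 01111001 → 1-byte char #7 = 79.
Offset 19: leading byte 0xF4 = 11110100 → 4-byte char #8 = F4 84 BA BE.
Leading byte 0xF4 = 11110100 matches 11110xxx → 4-byte sequence.
Byte 1: 0xF4 = 11110100, payload 100 (3 bits).
Byte 2: 0x84 = 10000100 (10xxxxxx ✓), payload 000100.
Byte 3: 0xBA = 10111010 (10xxxxxx ✓), payload 111010.
Byte 4: 0xBE = 10111110 (10xxxxxx ✓), payload 111110.
Concatenate: 100000100111010111110 = 0x104EBE (21 bits → U+104EBE).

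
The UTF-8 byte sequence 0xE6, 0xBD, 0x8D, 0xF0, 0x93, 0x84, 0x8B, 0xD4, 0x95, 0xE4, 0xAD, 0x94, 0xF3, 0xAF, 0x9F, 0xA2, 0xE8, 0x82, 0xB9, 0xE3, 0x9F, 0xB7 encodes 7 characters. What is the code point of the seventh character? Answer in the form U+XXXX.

Offset 0: leading byte 0xE6 = 11100110 → 3-byte char #1 = E6 BD 8D.
Offset 3: leading byte 0xF0 = 11110000 → 4-byte char #2 = F0 93 84 8B.
Offset 7: leading byte 0xD4 = 11010100 → 2-byte char #3 = D4 95.
Offset 9: leading byte 0xE4 = 11100100 → 3-byte char #4 = E4 AD 94.
Offset 12: leading byte 0xF3 = 11110011 → 4-byte char #5 = F3 AF 9F A2.
Offset 16: leading byte 0xE8 = 11101000 → 3-byte char #6 = E8 82 B9.
Offset 19: leading byte 0xE3 = 11100011 → 3-byte char #7 = E3 9F B7.
Leading byte 0xE3 = 11100011 matches 1110xxxx → 3-byte sequence.
Byte 1: 0xE3 = 11100011, payload 0011 (4 bits).
Byte 2: 0x9F = 10011111 (10xxxxxx ✓), payload 011111.
Byte 3: 0xB7 = 10110111 (10xxxxxx ✓), payload 110111.
Concatenate: 0011011111110111 = 0x37F7 (16 bits → U+37F7).

U+37F7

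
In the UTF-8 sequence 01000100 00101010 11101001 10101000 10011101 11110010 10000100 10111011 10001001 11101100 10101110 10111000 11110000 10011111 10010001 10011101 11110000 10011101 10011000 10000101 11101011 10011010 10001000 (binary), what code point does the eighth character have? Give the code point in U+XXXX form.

U+B688

Offset 0: leading byte 0x44 = 01000100 → 1-byte char #1 = 44.
Offset 1: leading byte 0x2A = 00101010 → 1-byte char #2 = 2A.
Offset 2: leading byte 0xE9 = 11101001 → 3-byte char #3 = E9 A8 9D.
Offset 5: leading byte 0xF2 = 11110010 → 4-byte char #4 = F2 84 BB 89.
Offset 9: leading byte 0xEC = 11101100 → 3-byte char #5 = EC AE B8.
Offset 12: leading byte 0xF0 = 11110000 → 4-byte char #6 = F0 9F 91 9D.
Offset 16: leading byte 0xF0 = 11110000 → 4-byte char #7 = F0 9D 98 85.
Offset 20: leading byte 0xEB = 11101011 → 3-byte char #8 = EB 9A 88.
Leading byte 0xEB = 11101011 matches 1110xxxx → 3-byte sequence.
Byte 1: 0xEB = 11101011, payload 1011 (4 bits).
Byte 2: 0x9A = 10011010 (10xxxxxx ✓), payload 011010.
Byte 3: 0x88 = 10001000 (10xxxxxx ✓), payload 001000.
Concatenate: 1011011010001000 = 0xB688 (16 bits → U+B688).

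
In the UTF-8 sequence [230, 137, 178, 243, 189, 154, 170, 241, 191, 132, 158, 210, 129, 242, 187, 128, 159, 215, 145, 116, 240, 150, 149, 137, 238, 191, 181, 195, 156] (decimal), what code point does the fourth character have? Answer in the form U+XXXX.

U+0481

Offset 0: leading byte 0xE6 = 11100110 → 3-byte char #1 = E6 89 B2.
Offset 3: leading byte 0xF3 = 11110011 → 4-byte char #2 = F3 BD 9A AA.
Offset 7: leading byte 0xF1 = 11110001 → 4-byte char #3 = F1 BF 84 9E.
Offset 11: leading byte 0xD2 = 11010010 → 2-byte char #4 = D2 81.
Leading byte 0xD2 = 11010010 matches 110xxxxx → 2-byte sequence.
Byte 1: 0xD2 = 11010010, payload 10010 (5 bits).
Byte 2: 0x81 = 10000001 (10xxxxxx ✓), payload 000001.
Concatenate: 10010000001 = 0x481 (11 bits → U+0481).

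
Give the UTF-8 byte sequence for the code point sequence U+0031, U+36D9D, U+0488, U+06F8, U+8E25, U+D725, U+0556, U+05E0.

U+0031: 1-byte form → 31.
U+36D9D: 4-byte form → F0 B6 B6 9D.
U+0488: 2-byte form → D2 88.
U+06F8: 2-byte form → DB B8.
U+8E25: 3-byte form → E8 B8 A5.
U+D725: 3-byte form → ED 9C A5.
U+0556: 2-byte form → D5 96.
U+05E0: 2-byte form → D7 A0.
Concatenated (19 bytes): 31 F0 B6 B6 9D D2 88 DB B8 E8 B8 A5 ED 9C A5 D5 96 D7 A0.

31 F0 B6 B6 9D D2 88 DB B8 E8 B8 A5 ED 9C A5 D5 96 D7 A0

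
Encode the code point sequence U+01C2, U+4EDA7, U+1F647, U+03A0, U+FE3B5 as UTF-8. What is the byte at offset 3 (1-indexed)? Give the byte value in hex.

0xF1

1-indexed offset 3 is 0-indexed offset 2.
U+01C2 → 2-byte form C7 82 at offsets 0–1.
U+4EDA7 → 4-byte form F1 8E B6 A7 at offsets 2–5.
Offset 2 falls in char 2's range; it's byte 1 of F1 8E B6 A7 = 0xF1.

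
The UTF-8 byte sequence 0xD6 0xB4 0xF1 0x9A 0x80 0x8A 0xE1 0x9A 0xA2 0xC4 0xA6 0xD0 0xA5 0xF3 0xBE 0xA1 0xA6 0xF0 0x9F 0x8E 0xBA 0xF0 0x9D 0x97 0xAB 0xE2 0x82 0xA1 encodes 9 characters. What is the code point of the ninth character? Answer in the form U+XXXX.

U+20A1

Offset 0: leading byte 0xD6 = 11010110 → 2-byte char #1 = D6 B4.
Offset 2: leading byte 0xF1 = 11110001 → 4-byte char #2 = F1 9A 80 8A.
Offset 6: leading byte 0xE1 = 11100001 → 3-byte char #3 = E1 9A A2.
Offset 9: leading byte 0xC4 = 11000100 → 2-byte char #4 = C4 A6.
Offset 11: leading byte 0xD0 = 11010000 → 2-byte char #5 = D0 A5.
Offset 13: leading byte 0xF3 = 11110011 → 4-byte char #6 = F3 BE A1 A6.
Offset 17: leading byte 0xF0 = 11110000 → 4-byte char #7 = F0 9F 8E BA.
Offset 21: leading byte 0xF0 = 11110000 → 4-byte char #8 = F0 9D 97 AB.
Offset 25: leading byte 0xE2 = 11100010 → 3-byte char #9 = E2 82 A1.
Leading byte 0xE2 = 11100010 matches 1110xxxx → 3-byte sequence.
Byte 1: 0xE2 = 11100010, payload 0010 (4 bits).
Byte 2: 0x82 = 10000010 (10xxxxxx ✓), payload 000010.
Byte 3: 0xA1 = 10100001 (10xxxxxx ✓), payload 100001.
Concatenate: 0010000010100001 = 0x20A1 (16 bits → U+20A1).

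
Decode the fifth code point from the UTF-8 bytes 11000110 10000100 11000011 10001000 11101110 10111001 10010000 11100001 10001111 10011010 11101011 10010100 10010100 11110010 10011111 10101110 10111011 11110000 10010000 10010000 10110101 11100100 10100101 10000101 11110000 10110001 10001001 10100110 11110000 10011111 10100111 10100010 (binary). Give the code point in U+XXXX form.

U+B514

Offset 0: leading byte 0xC6 = 11000110 → 2-byte char #1 = C6 84.
Offset 2: leading byte 0xC3 = 11000011 → 2-byte char #2 = C3 88.
Offset 4: leading byte 0xEE = 11101110 → 3-byte char #3 = EE B9 90.
Offset 7: leading byte 0xE1 = 11100001 → 3-byte char #4 = E1 8F 9A.
Offset 10: leading byte 0xEB = 11101011 → 3-byte char #5 = EB 94 94.
Leading byte 0xEB = 11101011 matches 1110xxxx → 3-byte sequence.
Byte 1: 0xEB = 11101011, payload 1011 (4 bits).
Byte 2: 0x94 = 10010100 (10xxxxxx ✓), payload 010100.
Byte 3: 0x94 = 10010100 (10xxxxxx ✓), payload 010100.
Concatenate: 1011010100010100 = 0xB514 (16 bits → U+B514).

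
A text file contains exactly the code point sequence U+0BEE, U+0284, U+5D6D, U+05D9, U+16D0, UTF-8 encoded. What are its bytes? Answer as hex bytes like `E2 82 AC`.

U+0BEE: 3-byte form → E0 AF AE.
U+0284: 2-byte form → CA 84.
U+5D6D: 3-byte form → E5 B5 AD.
U+05D9: 2-byte form → D7 99.
U+16D0: 3-byte form → E1 9B 90.
Concatenated (13 bytes): E0 AF AE CA 84 E5 B5 AD D7 99 E1 9B 90.

E0 AF AE CA 84 E5 B5 AD D7 99 E1 9B 90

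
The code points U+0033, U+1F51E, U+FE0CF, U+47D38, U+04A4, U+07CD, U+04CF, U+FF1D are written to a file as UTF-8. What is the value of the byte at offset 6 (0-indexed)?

0xBE

U+0033 → 1-byte form 33 at offsets 0–0.
U+1F51E → 4-byte form F0 9F 94 9E at offsets 1–4.
U+FE0CF → 4-byte form F3 BE 83 8F at offsets 5–8.
Offset 6 falls in char 3's range; it's byte 2 of F3 BE 83 8F = 0xBE.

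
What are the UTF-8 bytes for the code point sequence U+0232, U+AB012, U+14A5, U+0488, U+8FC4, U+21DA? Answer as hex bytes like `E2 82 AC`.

C8 B2 F2 AB 80 92 E1 92 A5 D2 88 E8 BF 84 E2 87 9A

U+0232: 2-byte form → C8 B2.
U+AB012: 4-byte form → F2 AB 80 92.
U+14A5: 3-byte form → E1 92 A5.
U+0488: 2-byte form → D2 88.
U+8FC4: 3-byte form → E8 BF 84.
U+21DA: 3-byte form → E2 87 9A.
Concatenated (17 bytes): C8 B2 F2 AB 80 92 E1 92 A5 D2 88 E8 BF 84 E2 87 9A.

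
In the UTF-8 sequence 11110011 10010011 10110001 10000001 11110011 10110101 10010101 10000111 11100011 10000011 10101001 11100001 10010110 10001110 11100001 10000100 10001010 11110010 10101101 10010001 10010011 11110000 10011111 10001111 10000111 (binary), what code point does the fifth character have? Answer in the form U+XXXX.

Offset 0: leading byte 0xF3 = 11110011 → 4-byte char #1 = F3 93 B1 81.
Offset 4: leading byte 0xF3 = 11110011 → 4-byte char #2 = F3 B5 95 87.
Offset 8: leading byte 0xE3 = 11100011 → 3-byte char #3 = E3 83 A9.
Offset 11: leading byte 0xE1 = 11100001 → 3-byte char #4 = E1 96 8E.
Offset 14: leading byte 0xE1 = 11100001 → 3-byte char #5 = E1 84 8A.
Leading byte 0xE1 = 11100001 matches 1110xxxx → 3-byte sequence.
Byte 1: 0xE1 = 11100001, payload 0001 (4 bits).
Byte 2: 0x84 = 10000100 (10xxxxxx ✓), payload 000100.
Byte 3: 0x8A = 10001010 (10xxxxxx ✓), payload 001010.
Concatenate: 0001000100001010 = 0x110A (16 bits → U+110A).

U+110A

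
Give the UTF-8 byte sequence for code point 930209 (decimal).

U+E31A1 = 0xE31A1 = 930209 decimal. In range U+10000–U+10FFFF → 4-byte form: 11110xxx 10xxxxxx 10xxxxxx 10xxxxxx.
Binary (21 bits): 011100011000110100001.
Split 3+6+6+6: 011 | 100011 | 000110 | 100001.
Byte 1: 11110011 = 0xF3.
Byte 2: 10100011 = 0xA3.
Byte 3: 10000110 = 0x86.
Byte 4: 10100001 = 0xA1.

F3 A3 86 A1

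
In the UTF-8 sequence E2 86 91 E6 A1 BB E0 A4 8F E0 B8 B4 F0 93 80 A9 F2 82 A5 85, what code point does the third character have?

Offset 0: leading byte 0xE2 = 11100010 → 3-byte char #1 = E2 86 91.
Offset 3: leading byte 0xE6 = 11100110 → 3-byte char #2 = E6 A1 BB.
Offset 6: leading byte 0xE0 = 11100000 → 3-byte char #3 = E0 A4 8F.
Leading byte 0xE0 = 11100000 matches 1110xxxx → 3-byte sequence.
Byte 1: 0xE0 = 11100000, payload 0000 (4 bits).
Byte 2: 0xA4 = 10100100 (10xxxxxx ✓), payload 100100.
Byte 3: 0x8F = 10001111 (10xxxxxx ✓), payload 001111.
Concatenate: 0000100100001111 = 0x90F (16 bits → U+090F).

U+090F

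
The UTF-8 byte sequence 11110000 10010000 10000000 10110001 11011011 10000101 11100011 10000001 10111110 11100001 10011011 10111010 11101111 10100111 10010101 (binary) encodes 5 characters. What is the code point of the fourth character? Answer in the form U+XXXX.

U+16FA

Offset 0: leading byte 0xF0 = 11110000 → 4-byte char #1 = F0 90 80 B1.
Offset 4: leading byte 0xDB = 11011011 → 2-byte char #2 = DB 85.
Offset 6: leading byte 0xE3 = 11100011 → 3-byte char #3 = E3 81 BE.
Offset 9: leading byte 0xE1 = 11100001 → 3-byte char #4 = E1 9B BA.
Leading byte 0xE1 = 11100001 matches 1110xxxx → 3-byte sequence.
Byte 1: 0xE1 = 11100001, payload 0001 (4 bits).
Byte 2: 0x9B = 10011011 (10xxxxxx ✓), payload 011011.
Byte 3: 0xBA = 10111010 (10xxxxxx ✓), payload 111010.
Concatenate: 0001011011111010 = 0x16FA (16 bits → U+16FA).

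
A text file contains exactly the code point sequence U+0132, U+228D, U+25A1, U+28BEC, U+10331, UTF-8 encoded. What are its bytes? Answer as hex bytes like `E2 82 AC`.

C4 B2 E2 8A 8D E2 96 A1 F0 A8 AF AC F0 90 8C B1

U+0132: 2-byte form → C4 B2.
U+228D: 3-byte form → E2 8A 8D.
U+25A1: 3-byte form → E2 96 A1.
U+28BEC: 4-byte form → F0 A8 AF AC.
U+10331: 4-byte form → F0 90 8C B1.
Concatenated (16 bytes): C4 B2 E2 8A 8D E2 96 A1 F0 A8 AF AC F0 90 8C B1.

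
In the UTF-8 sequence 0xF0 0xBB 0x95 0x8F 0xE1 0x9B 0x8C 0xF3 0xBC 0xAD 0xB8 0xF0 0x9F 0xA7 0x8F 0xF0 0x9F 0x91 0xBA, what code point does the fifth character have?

U+1F47A

Offset 0: leading byte 0xF0 = 11110000 → 4-byte char #1 = F0 BB 95 8F.
Offset 4: leading byte 0xE1 = 11100001 → 3-byte char #2 = E1 9B 8C.
Offset 7: leading byte 0xF3 = 11110011 → 4-byte char #3 = F3 BC AD B8.
Offset 11: leading byte 0xF0 = 11110000 → 4-byte char #4 = F0 9F A7 8F.
Offset 15: leading byte 0xF0 = 11110000 → 4-byte char #5 = F0 9F 91 BA.
Leading byte 0xF0 = 11110000 matches 11110xxx → 4-byte sequence.
Byte 1: 0xF0 = 11110000, payload 000 (3 bits).
Byte 2: 0x9F = 10011111 (10xxxxxx ✓), payload 011111.
Byte 3: 0x91 = 10010001 (10xxxxxx ✓), payload 010001.
Byte 4: 0xBA = 10111010 (10xxxxxx ✓), payload 111010.
Concatenate: 000011111010001111010 = 0x1F47A (21 bits → U+1F47A).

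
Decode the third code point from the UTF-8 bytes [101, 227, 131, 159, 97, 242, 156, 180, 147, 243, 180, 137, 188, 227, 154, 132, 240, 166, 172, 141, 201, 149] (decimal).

Offset 0: leading byte 0x65 = 01100101 → 1-byte char #1 = 65.
Offset 1: leading byte 0xE3 = 11100011 → 3-byte char #2 = E3 83 9F.
Offset 4: leading byte 0x61 = 01100001 → 1-byte char #3 = 61.
Leading byte 0x61 = 01100001 matches 0xxxxxxx → 1-byte sequence.
Byte 1: 0x61 = 01100001, payload 1100001 (7 bits).
Concatenate: 1100001 = 0x61 (7 bits → U+0061).

U+0061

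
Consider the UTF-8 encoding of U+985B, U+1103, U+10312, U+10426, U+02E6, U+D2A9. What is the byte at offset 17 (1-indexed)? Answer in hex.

1-indexed offset 17 is 0-indexed offset 16.
U+985B → 3-byte form E9 A1 9B at offsets 0–2.
U+1103 → 3-byte form E1 84 83 at offsets 3–5.
U+10312 → 4-byte form F0 90 8C 92 at offsets 6–9.
U+10426 → 4-byte form F0 90 90 A6 at offsets 10–13.
U+02E6 → 2-byte form CB A6 at offsets 14–15.
U+D2A9 → 3-byte form ED 8A A9 at offsets 16–18.
Offset 16 falls in char 6's range; it's byte 1 of ED 8A A9 = 0xED.

0xED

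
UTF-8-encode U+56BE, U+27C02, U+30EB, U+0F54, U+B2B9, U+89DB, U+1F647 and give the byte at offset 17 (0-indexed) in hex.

U+56BE → 3-byte form E5 9A BE at offsets 0–2.
U+27C02 → 4-byte form F0 A7 B0 82 at offsets 3–6.
U+30EB → 3-byte form E3 83 AB at offsets 7–9.
U+0F54 → 3-byte form E0 BD 94 at offsets 10–12.
U+B2B9 → 3-byte form EB 8A B9 at offsets 13–15.
U+89DB → 3-byte form E8 A7 9B at offsets 16–18.
Offset 17 falls in char 6's range; it's byte 2 of E8 A7 9B = 0xA7.

0xA7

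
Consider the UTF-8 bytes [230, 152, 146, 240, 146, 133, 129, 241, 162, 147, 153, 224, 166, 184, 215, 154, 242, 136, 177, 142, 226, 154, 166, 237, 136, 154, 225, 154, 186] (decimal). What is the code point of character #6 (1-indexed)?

Offset 0: leading byte 0xE6 = 11100110 → 3-byte char #1 = E6 98 92.
Offset 3: leading byte 0xF0 = 11110000 → 4-byte char #2 = F0 92 85 81.
Offset 7: leading byte 0xF1 = 11110001 → 4-byte char #3 = F1 A2 93 99.
Offset 11: leading byte 0xE0 = 11100000 → 3-byte char #4 = E0 A6 B8.
Offset 14: leading byte 0xD7 = 11010111 → 2-byte char #5 = D7 9A.
Offset 16: leading byte 0xF2 = 11110010 → 4-byte char #6 = F2 88 B1 8E.
Leading byte 0xF2 = 11110010 matches 11110xxx → 4-byte sequence.
Byte 1: 0xF2 = 11110010, payload 010 (3 bits).
Byte 2: 0x88 = 10001000 (10xxxxxx ✓), payload 001000.
Byte 3: 0xB1 = 10110001 (10xxxxxx ✓), payload 110001.
Byte 4: 0x8E = 10001110 (10xxxxxx ✓), payload 001110.
Concatenate: 010001000110001001110 = 0x88C4E (21 bits → U+88C4E).

U+88C4E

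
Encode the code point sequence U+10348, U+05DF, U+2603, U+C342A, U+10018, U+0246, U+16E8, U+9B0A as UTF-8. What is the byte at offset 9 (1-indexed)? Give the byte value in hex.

0x83

1-indexed offset 9 is 0-indexed offset 8.
U+10348 → 4-byte form F0 90 8D 88 at offsets 0–3.
U+05DF → 2-byte form D7 9F at offsets 4–5.
U+2603 → 3-byte form E2 98 83 at offsets 6–8.
Offset 8 falls in char 3's range; it's byte 3 of E2 98 83 = 0x83.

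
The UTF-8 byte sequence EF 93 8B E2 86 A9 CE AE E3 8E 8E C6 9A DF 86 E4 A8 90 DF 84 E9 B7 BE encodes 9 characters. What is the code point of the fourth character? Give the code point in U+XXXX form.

U+338E

Offset 0: leading byte 0xEF = 11101111 → 3-byte char #1 = EF 93 8B.
Offset 3: leading byte 0xE2 = 11100010 → 3-byte char #2 = E2 86 A9.
Offset 6: leading byte 0xCE = 11001110 → 2-byte char #3 = CE AE.
Offset 8: leading byte 0xE3 = 11100011 → 3-byte char #4 = E3 8E 8E.
Leading byte 0xE3 = 11100011 matches 1110xxxx → 3-byte sequence.
Byte 1: 0xE3 = 11100011, payload 0011 (4 bits).
Byte 2: 0x8E = 10001110 (10xxxxxx ✓), payload 001110.
Byte 3: 0x8E = 10001110 (10xxxxxx ✓), payload 001110.
Concatenate: 0011001110001110 = 0x338E (16 bits → U+338E).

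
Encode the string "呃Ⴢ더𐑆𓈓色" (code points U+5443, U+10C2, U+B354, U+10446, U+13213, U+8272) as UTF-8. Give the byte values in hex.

U+5443: 3-byte form → E5 91 83.
U+10C2: 3-byte form → E1 83 82.
U+B354: 3-byte form → EB 8D 94.
U+10446: 4-byte form → F0 90 91 86.
U+13213: 4-byte form → F0 93 88 93.
U+8272: 3-byte form → E8 89 B2.
Concatenated (20 bytes): E5 91 83 E1 83 82 EB 8D 94 F0 90 91 86 F0 93 88 93 E8 89 B2.

E5 91 83 E1 83 82 EB 8D 94 F0 90 91 86 F0 93 88 93 E8 89 B2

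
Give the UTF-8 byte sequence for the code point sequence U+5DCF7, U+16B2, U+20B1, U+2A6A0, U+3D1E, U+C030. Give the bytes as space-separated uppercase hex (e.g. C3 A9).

U+5DCF7: 4-byte form → F1 9D B3 B7.
U+16B2: 3-byte form → E1 9A B2.
U+20B1: 3-byte form → E2 82 B1.
U+2A6A0: 4-byte form → F0 AA 9A A0.
U+3D1E: 3-byte form → E3 B4 9E.
U+C030: 3-byte form → EC 80 B0.
Concatenated (20 bytes): F1 9D B3 B7 E1 9A B2 E2 82 B1 F0 AA 9A A0 E3 B4 9E EC 80 B0.

F1 9D B3 B7 E1 9A B2 E2 82 B1 F0 AA 9A A0 E3 B4 9E EC 80 B0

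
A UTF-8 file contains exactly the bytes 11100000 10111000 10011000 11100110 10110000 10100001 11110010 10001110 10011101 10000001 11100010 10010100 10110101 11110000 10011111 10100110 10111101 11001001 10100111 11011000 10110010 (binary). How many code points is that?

7

Byte at offset 0: 0xE0 = 11100000 → 3-byte char (#1). Advance 3.
Byte at offset 3: 0xE6 = 11100110 → 3-byte char (#2). Advance 3.
Byte at offset 6: 0xF2 = 11110010 → 4-byte char (#3). Advance 4.
Byte at offset 10: 0xE2 = 11100010 → 3-byte char (#4). Advance 3.
Byte at offset 13: 0xF0 = 11110000 → 4-byte char (#5). Advance 4.
Byte at offset 17: 0xC9 = 11001001 → 2-byte char (#6). Advance 2.
Byte at offset 19: 0xD8 = 11011000 → 2-byte char (#7). Advance 2.
Reached end at offset 21 after 7 code points.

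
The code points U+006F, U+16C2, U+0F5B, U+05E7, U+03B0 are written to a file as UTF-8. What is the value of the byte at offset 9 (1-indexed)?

1-indexed offset 9 is 0-indexed offset 8.
U+006F → 1-byte form 6F at offsets 0–0.
U+16C2 → 3-byte form E1 9B 82 at offsets 1–3.
U+0F5B → 3-byte form E0 BD 9B at offsets 4–6.
U+05E7 → 2-byte form D7 A7 at offsets 7–8.
Offset 8 falls in char 4's range; it's byte 2 of D7 A7 = 0xA7.

0xA7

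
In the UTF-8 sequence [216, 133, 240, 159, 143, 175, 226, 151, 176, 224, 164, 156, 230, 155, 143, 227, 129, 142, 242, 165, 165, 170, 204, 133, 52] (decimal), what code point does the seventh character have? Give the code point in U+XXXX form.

Offset 0: leading byte 0xD8 = 11011000 → 2-byte char #1 = D8 85.
Offset 2: leading byte 0xF0 = 11110000 → 4-byte char #2 = F0 9F 8F AF.
Offset 6: leading byte 0xE2 = 11100010 → 3-byte char #3 = E2 97 B0.
Offset 9: leading byte 0xE0 = 11100000 → 3-byte char #4 = E0 A4 9C.
Offset 12: leading byte 0xE6 = 11100110 → 3-byte char #5 = E6 9B 8F.
Offset 15: leading byte 0xE3 = 11100011 → 3-byte char #6 = E3 81 8E.
Offset 18: leading byte 0xF2 = 11110010 → 4-byte char #7 = F2 A5 A5 AA.
Leading byte 0xF2 = 11110010 matches 11110xxx → 4-byte sequence.
Byte 1: 0xF2 = 11110010, payload 010 (3 bits).
Byte 2: 0xA5 = 10100101 (10xxxxxx ✓), payload 100101.
Byte 3: 0xA5 = 10100101 (10xxxxxx ✓), payload 100101.
Byte 4: 0xAA = 10101010 (10xxxxxx ✓), payload 101010.
Concatenate: 010100101100101101010 = 0xA596A (21 bits → U+A596A).

U+A596A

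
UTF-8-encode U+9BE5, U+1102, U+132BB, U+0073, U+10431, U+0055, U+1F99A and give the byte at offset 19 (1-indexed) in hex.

0xA6

1-indexed offset 19 is 0-indexed offset 18.
U+9BE5 → 3-byte form E9 AF A5 at offsets 0–2.
U+1102 → 3-byte form E1 84 82 at offsets 3–5.
U+132BB → 4-byte form F0 93 8A BB at offsets 6–9.
U+0073 → 1-byte form 73 at offsets 10–10.
U+10431 → 4-byte form F0 90 90 B1 at offsets 11–14.
U+0055 → 1-byte form 55 at offsets 15–15.
U+1F99A → 4-byte form F0 9F A6 9A at offsets 16–19.
Offset 18 falls in char 7's range; it's byte 3 of F0 9F A6 9A = 0xA6.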